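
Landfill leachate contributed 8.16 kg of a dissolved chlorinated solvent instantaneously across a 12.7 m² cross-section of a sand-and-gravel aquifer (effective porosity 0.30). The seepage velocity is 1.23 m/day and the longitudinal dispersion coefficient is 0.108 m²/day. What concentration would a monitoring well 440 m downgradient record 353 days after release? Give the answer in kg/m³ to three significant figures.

0.0784 kg/m³

For an instantaneous plane source, C(x,t) = M/(n_e·A·√(4πDt)) · exp(−(x−vt)²/(4Dt)), with n_e·A the pore (flow) area.
Plume center vt = 1.23 × 353 = 434.19 m, so the well at 440 m is 5.81 m downgradient of the peak.
√(4πDt) = 21.89 m, giving peak height M/(n_e·A·√(4πDt)) = 8.16/(0.30 × 12.7 × 21.89) = 0.09784 kg/m³.
(x−vt)²/(4Dt) = (5.81)²/(4 × 0.108 × 353) = 0.2214; exp(−0.2214) = 0.8014.
C = 0.09784 × 0.8014 = 0.0784 kg/m³.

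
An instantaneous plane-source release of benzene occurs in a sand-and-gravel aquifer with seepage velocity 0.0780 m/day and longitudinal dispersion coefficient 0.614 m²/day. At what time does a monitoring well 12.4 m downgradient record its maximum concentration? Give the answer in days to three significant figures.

87.4 days

For the 1D instantaneous-source solution, setting ∂C/∂t = 0 at fixed x gives v²t² + 2Dt − x² = 0, so t = (√(D² + v²x²) − D)/v².
√(D² + v²x²) = √(0.614² + 0.0780² × 12.4²) = 1.146; v² = 0.006084.
t = (1.146 − 0.614)/0.006084 = 87.4 days (vs. the pure-advection estimate x/v = 159 d).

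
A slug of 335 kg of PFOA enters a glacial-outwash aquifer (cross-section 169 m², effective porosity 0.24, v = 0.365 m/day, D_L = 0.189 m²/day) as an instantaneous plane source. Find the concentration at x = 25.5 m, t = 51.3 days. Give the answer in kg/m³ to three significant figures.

0.229 kg/m³

For an instantaneous plane source, C(x,t) = M/(n_e·A·√(4πDt)) · exp(−(x−vt)²/(4Dt)), with n_e·A the pore (flow) area.
Plume center vt = 0.365 × 51.3 = 18.7245 m, so the well at 25.5 m is 6.7755 m downgradient of the peak.
√(4πDt) = 11.04 m, giving peak height M/(n_e·A·√(4πDt)) = 335/(0.24 × 169 × 11.04) = 0.7481 kg/m³.
(x−vt)²/(4Dt) = (6.7755)²/(4 × 0.189 × 51.3) = 1.184; exp(−1.184) = 0.3061.
C = 0.7481 × 0.3061 = 0.229 kg/m³.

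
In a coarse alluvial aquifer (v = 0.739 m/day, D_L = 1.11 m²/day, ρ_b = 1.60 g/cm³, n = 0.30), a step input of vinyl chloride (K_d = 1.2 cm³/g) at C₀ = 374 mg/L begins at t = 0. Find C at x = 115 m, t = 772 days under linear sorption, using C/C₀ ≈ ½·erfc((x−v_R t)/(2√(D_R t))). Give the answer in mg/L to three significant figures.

2.38 mg/L

Retardation factor R = 1 + ρ_b·K_d/n = 1 + 1.60 × 1.2/0.30 = 7.400.
Sorption retards both mechanisms: v_R = v/R = 0.09986 m/day, D_R = D/R = 0.1500 m²/day.
v_R·t = 0.09986 × 772 = 77.09192 m; 2√(D_R t) = 21.52 m; argument = (115 − 77.09192)/21.52 = 1.762.
C = C₀ × ½·erfc(1.762) = 374 × 0.006354 = 2.38 mg/L.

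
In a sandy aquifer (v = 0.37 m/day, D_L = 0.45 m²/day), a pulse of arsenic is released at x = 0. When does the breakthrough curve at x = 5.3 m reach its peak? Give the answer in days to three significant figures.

11.4 days

For the 1D instantaneous-source solution, setting ∂C/∂t = 0 at fixed x gives v²t² + 2Dt − x² = 0, so t = (√(D² + v²x²) − D)/v².
√(D² + v²x²) = √(0.45² + 0.37² × 5.3²) = 2.012; v² = 0.1369.
t = (2.012 − 0.45)/0.1369 = 11.4 days (vs. the pure-advection estimate x/v = 14.3 d).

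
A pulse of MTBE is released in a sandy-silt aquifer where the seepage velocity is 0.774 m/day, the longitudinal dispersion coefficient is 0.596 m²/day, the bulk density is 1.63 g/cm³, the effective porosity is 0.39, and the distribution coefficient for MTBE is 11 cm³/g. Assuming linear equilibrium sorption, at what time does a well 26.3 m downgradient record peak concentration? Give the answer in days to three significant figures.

Retardation factor R = 1 + ρ_b·K_d/n = 1 + 1.63 × 11/0.39 = 46.97.
Sorption retards both mechanisms: v_R = v/R = 0.01648 m/day, D_R = D/R = 0.01269 m²/day.
Peak time from v_R²t² + 2D_R t − x² = 0: t = (√(D_R² + v_R²x²) − D_R)/v_R².
√(D_R² + v_R²x²) = √(0.01269² + 0.01648² × 26.3²) = 0.4336; v_R² = 0.0002716.
t = (0.4336 − 0.01269)/0.0002716 = 1550 days.

1550 days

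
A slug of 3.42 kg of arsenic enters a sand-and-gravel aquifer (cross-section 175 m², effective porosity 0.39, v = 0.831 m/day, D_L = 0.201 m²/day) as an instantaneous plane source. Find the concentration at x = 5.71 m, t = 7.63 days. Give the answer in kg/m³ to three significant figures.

For an instantaneous plane source, C(x,t) = M/(n_e·A·√(4πDt)) · exp(−(x−vt)²/(4Dt)), with n_e·A the pore (flow) area.
Plume center vt = 0.831 × 7.63 = 6.34053 m, so the well at 5.71 m is 0.63053 m upgradient of the peak.
√(4πDt) = 4.390 m, giving peak height M/(n_e·A·√(4πDt)) = 3.42/(0.39 × 175 × 4.390) = 0.01141 kg/m³.
(x−vt)²/(4Dt) = (-0.63053)²/(4 × 0.201 × 7.63) = 0.06481; exp(−0.06481) = 0.9372.
C = 0.01141 × 0.9372 = 0.0107 kg/m³.

0.0107 kg/m³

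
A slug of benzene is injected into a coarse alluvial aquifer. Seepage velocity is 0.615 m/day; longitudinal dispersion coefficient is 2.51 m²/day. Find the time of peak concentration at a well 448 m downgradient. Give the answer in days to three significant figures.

722 days

For the 1D instantaneous-source solution, setting ∂C/∂t = 0 at fixed x gives v²t² + 2Dt − x² = 0, so t = (√(D² + v²x²) − D)/v².
√(D² + v²x²) = √(2.51² + 0.615² × 448²) = 275.5; v² = 0.378225.
t = (275.5 − 2.51)/0.378225 = 722 days (vs. the pure-advection estimate x/v = 728 d).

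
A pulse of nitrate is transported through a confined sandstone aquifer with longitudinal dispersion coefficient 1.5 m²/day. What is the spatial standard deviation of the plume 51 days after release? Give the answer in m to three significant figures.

Dispersive spreading gives a Gaussian with σ² = 2Dt; advection only shifts the center.
σ = √(2 × 1.5 × 51) = 12.4 m.

12.4 m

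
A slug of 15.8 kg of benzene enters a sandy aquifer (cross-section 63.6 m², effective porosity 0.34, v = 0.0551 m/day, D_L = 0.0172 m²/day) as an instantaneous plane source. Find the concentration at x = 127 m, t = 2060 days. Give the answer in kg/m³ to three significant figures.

For an instantaneous plane source, C(x,t) = M/(n_e·A·√(4πDt)) · exp(−(x−vt)²/(4Dt)), with n_e·A the pore (flow) area.
Plume center vt = 0.0551 × 2060 = 113.506 m, so the well at 127 m is 13.494 m downgradient of the peak.
√(4πDt) = 21.10 m, giving peak height M/(n_e·A·√(4πDt)) = 15.8/(0.34 × 63.6 × 21.10) = 0.03463 kg/m³.
(x−vt)²/(4Dt) = (13.494)²/(4 × 0.0172 × 2060) = 1.285; exp(−1.285) = 0.2767.
C = 0.03463 × 0.2767 = 0.00958 kg/m³.

0.00958 kg/m³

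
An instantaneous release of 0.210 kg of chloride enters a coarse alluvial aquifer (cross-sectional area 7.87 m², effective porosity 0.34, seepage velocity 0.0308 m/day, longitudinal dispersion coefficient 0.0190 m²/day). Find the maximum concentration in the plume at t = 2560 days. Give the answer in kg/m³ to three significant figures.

0.00317 kg/m³

The peak of an instantaneous 1D plume sits at x = vt; there the Gaussian factor is 1 and C_max = M/(n_e·A·√(4πDt)), where n_e·A is the pore area the mass is dissolved in.
√(4πDt) = √(4π × 0.0190 × 2560) = 24.72 m, so C_max = 0.210/(0.34 × 7.87 × 24.72) = 0.00317 kg/m³.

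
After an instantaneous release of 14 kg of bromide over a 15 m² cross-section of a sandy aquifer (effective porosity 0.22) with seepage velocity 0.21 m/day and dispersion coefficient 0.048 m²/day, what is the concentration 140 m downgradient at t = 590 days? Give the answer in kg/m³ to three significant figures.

0.0228 kg/m³

For an instantaneous plane source, C(x,t) = M/(n_e·A·√(4πDt)) · exp(−(x−vt)²/(4Dt)), with n_e·A the pore (flow) area.
Plume center vt = 0.21 × 590 = 123.9 m, so the well at 140 m is 16.1 m downgradient of the peak.
√(4πDt) = 18.86 m, giving peak height M/(n_e·A·√(4πDt)) = 14/(0.22 × 15 × 18.86) = 0.2249 kg/m³.
(x−vt)²/(4Dt) = (16.1)²/(4 × 0.048 × 590) = 2.288; exp(−2.288) = 0.1015.
C = 0.2249 × 0.1015 = 0.0228 kg/m³.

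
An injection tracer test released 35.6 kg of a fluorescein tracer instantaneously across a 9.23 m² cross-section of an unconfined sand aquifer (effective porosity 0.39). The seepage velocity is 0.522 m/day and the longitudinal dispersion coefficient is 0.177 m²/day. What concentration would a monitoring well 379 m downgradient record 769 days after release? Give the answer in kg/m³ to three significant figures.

0.0950 kg/m³

For an instantaneous plane source, C(x,t) = M/(n_e·A·√(4πDt)) · exp(−(x−vt)²/(4Dt)), with n_e·A the pore (flow) area.
Plume center vt = 0.522 × 769 = 401.418 m, so the well at 379 m is 22.418 m upgradient of the peak.
√(4πDt) = 41.36 m, giving peak height M/(n_e·A·√(4πDt)) = 35.6/(0.39 × 9.23 × 41.36) = 0.2391 kg/m³.
(x−vt)²/(4Dt) = (-22.418)²/(4 × 0.177 × 769) = 0.9231; exp(−0.9231) = 0.3973.
C = 0.2391 × 0.3973 = 0.0950 kg/m³.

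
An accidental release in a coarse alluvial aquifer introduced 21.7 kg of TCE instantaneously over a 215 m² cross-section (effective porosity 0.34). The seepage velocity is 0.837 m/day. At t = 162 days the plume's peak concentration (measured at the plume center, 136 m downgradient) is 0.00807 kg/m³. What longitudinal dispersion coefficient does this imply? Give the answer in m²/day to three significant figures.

At the plume center C_max = M/(n_e·A·√(4πDt)), so D = M²/(4πt·(n_e·A·C_max)²).
n_e·A·C_max = 0.34 × 215 × 0.00807 = 0.5899 kg/m.
D = 21.7²/(4π × 162 × 0.5899²) = 0.665 m²/day.

0.665 m²/day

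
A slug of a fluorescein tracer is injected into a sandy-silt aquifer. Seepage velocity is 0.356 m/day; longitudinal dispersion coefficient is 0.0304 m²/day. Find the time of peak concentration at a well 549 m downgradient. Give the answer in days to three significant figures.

1540 days

For the 1D instantaneous-source solution, setting ∂C/∂t = 0 at fixed x gives v²t² + 2Dt − x² = 0, so t = (√(D² + v²x²) − D)/v².
√(D² + v²x²) = √(0.0304² + 0.356² × 549²) = 195.4; v² = 0.126736.
t = (195.4 − 0.0304)/0.126736 = 1540 days (vs. the pure-advection estimate x/v = 1540 d).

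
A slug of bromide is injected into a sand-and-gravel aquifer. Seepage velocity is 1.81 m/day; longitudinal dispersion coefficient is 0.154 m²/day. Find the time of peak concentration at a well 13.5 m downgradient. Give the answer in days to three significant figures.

For the 1D instantaneous-source solution, setting ∂C/∂t = 0 at fixed x gives v²t² + 2Dt − x² = 0, so t = (√(D² + v²x²) − D)/v².
√(D² + v²x²) = √(0.154² + 1.81² × 13.5²) = 24.44; v² = 3.2761.
t = (24.44 − 0.154)/3.2761 = 7.41 days (vs. the pure-advection estimate x/v = 7.46 d).

7.41 days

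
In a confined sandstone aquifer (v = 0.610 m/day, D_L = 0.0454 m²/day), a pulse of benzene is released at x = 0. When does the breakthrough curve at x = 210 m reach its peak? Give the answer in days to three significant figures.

344 days

For the 1D instantaneous-source solution, setting ∂C/∂t = 0 at fixed x gives v²t² + 2Dt − x² = 0, so t = (√(D² + v²x²) − D)/v².
√(D² + v²x²) = √(0.0454² + 0.610² × 210²) = 128.1; v² = 0.3721.
t = (128.1 − 0.0454)/0.3721 = 344 days (vs. the pure-advection estimate x/v = 344 d).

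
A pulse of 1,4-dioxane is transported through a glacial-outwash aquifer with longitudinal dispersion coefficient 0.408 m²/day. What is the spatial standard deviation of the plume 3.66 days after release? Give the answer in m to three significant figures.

1.73 m

Dispersive spreading gives a Gaussian with σ² = 2Dt; advection only shifts the center.
σ = √(2 × 0.408 × 3.66) = 1.73 m.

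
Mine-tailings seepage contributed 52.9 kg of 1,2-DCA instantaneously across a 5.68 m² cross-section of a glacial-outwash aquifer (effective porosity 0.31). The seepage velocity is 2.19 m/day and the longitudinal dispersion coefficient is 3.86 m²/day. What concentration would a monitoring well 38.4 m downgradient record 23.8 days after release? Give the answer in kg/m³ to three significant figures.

For an instantaneous plane source, C(x,t) = M/(n_e·A·√(4πDt)) · exp(−(x−vt)²/(4Dt)), with n_e·A the pore (flow) area.
Plume center vt = 2.19 × 23.8 = 52.122 m, so the well at 38.4 m is 13.722 m upgradient of the peak.
√(4πDt) = 33.98 m, giving peak height M/(n_e·A·√(4πDt)) = 52.9/(0.31 × 5.68 × 33.98) = 0.8841 kg/m³.
(x−vt)²/(4Dt) = (-13.722)²/(4 × 3.86 × 23.8) = 0.5124; exp(−0.5124) = 0.5991.
C = 0.8841 × 0.5991 = 0.530 kg/m³.

0.530 kg/m³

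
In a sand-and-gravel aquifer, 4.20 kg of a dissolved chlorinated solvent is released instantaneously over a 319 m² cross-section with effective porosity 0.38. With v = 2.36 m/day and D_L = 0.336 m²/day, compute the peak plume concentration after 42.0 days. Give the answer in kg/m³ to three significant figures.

0.00260 kg/m³

The peak of an instantaneous 1D plume sits at x = vt; there the Gaussian factor is 1 and C_max = M/(n_e·A·√(4πDt)), where n_e·A is the pore area the mass is dissolved in.
√(4πDt) = √(4π × 0.336 × 42.0) = 13.32 m, so C_max = 4.20/(0.38 × 319 × 13.32) = 0.00260 kg/m³.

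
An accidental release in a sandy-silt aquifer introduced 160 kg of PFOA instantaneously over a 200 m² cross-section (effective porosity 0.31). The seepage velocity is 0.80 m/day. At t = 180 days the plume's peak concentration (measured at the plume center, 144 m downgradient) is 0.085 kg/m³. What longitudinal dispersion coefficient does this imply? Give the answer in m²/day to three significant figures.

0.408 m²/day

At the plume center C_max = M/(n_e·A·√(4πDt)), so D = M²/(4πt·(n_e·A·C_max)²).
n_e·A·C_max = 0.31 × 200 × 0.085 = 5.270 kg/m.
D = 160²/(4π × 180 × 5.270²) = 0.408 m²/day.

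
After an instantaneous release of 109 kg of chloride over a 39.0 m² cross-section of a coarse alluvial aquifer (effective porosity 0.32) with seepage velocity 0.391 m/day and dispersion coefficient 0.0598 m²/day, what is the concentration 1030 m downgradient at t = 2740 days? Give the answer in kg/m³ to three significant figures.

For an instantaneous plane source, C(x,t) = M/(n_e·A·√(4πDt)) · exp(−(x−vt)²/(4Dt)), with n_e·A the pore (flow) area.
Plume center vt = 0.391 × 2740 = 1071.34 m, so the well at 1030 m is 41.34 m upgradient of the peak.
√(4πDt) = 45.38 m, giving peak height M/(n_e·A·√(4πDt)) = 109/(0.32 × 39.0 × 45.38) = 0.1925 kg/m³.
(x−vt)²/(4Dt) = (-41.34)²/(4 × 0.0598 × 2740) = 2.608; exp(−2.608) = 0.07368.
C = 0.1925 × 0.07368 = 0.0142 kg/m³.

0.0142 kg/m³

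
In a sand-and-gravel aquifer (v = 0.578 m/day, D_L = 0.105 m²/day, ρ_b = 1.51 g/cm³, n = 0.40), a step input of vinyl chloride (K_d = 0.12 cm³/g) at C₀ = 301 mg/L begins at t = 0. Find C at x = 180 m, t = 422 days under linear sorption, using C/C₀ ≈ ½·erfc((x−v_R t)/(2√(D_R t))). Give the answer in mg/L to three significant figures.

18.1 mg/L

Retardation factor R = 1 + ρ_b·K_d/n = 1 + 1.51 × 0.12/0.40 = 1.453.
Sorption retards both mechanisms: v_R = v/R = 0.3978 m/day, D_R = D/R = 0.07226 m²/day.
v_R·t = 0.3978 × 422 = 167.8716 m; 2√(D_R t) = 11.04 m; argument = (180 − 167.8716)/11.04 = 1.099.
C = C₀ × ½·erfc(1.099) = 301 × 0.06007 = 18.1 mg/L.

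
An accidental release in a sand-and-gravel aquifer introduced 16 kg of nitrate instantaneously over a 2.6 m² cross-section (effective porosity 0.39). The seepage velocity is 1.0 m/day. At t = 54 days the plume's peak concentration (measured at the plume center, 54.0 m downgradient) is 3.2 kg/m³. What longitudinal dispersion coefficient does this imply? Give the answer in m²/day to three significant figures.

At the plume center C_max = M/(n_e·A·√(4πDt)), so D = M²/(4πt·(n_e·A·C_max)²).
n_e·A·C_max = 0.39 × 2.6 × 3.2 = 3.245 kg/m.
D = 16²/(4π × 54 × 3.245²) = 0.0358 m²/day.

0.0358 m²/day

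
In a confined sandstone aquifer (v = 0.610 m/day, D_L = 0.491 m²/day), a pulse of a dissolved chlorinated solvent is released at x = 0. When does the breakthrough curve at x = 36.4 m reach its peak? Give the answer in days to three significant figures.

58.4 days

For the 1D instantaneous-source solution, setting ∂C/∂t = 0 at fixed x gives v²t² + 2Dt − x² = 0, so t = (√(D² + v²x²) − D)/v².
√(D² + v²x²) = √(0.491² + 0.610² × 36.4²) = 22.21; v² = 0.3721.
t = (22.21 − 0.491)/0.3721 = 58.4 days (vs. the pure-advection estimate x/v = 59.7 d).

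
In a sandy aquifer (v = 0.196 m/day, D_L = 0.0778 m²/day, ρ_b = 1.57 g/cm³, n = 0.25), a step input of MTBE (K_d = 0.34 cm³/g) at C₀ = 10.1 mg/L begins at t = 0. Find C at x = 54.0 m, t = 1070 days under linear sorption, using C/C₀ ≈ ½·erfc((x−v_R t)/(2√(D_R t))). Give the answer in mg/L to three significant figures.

9.71 mg/L

Retardation factor R = 1 + ρ_b·K_d/n = 1 + 1.57 × 0.34/0.25 = 3.135.
Sorption retards both mechanisms: v_R = v/R = 0.06252 m/day, D_R = D/R = 0.02482 m²/day.
v_R·t = 0.06252 × 1070 = 66.8964 m; 2√(D_R t) = 10.31 m; argument = (54.0 − 66.8964)/10.31 = -1.251.
C = C₀ × ½·erfc(-1.251) = 10.1 × 0.9616 = 9.71 mg/L.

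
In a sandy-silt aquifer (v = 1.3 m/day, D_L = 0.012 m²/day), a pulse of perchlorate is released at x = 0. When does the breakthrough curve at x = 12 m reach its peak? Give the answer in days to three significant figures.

9.22 days

For the 1D instantaneous-source solution, setting ∂C/∂t = 0 at fixed x gives v²t² + 2Dt − x² = 0, so t = (√(D² + v²x²) − D)/v².
√(D² + v²x²) = √(0.012² + 1.3² × 12²) = 15.60; v² = 1.69.
t = (15.60 − 0.012)/1.69 = 9.22 days (vs. the pure-advection estimate x/v = 9.23 d).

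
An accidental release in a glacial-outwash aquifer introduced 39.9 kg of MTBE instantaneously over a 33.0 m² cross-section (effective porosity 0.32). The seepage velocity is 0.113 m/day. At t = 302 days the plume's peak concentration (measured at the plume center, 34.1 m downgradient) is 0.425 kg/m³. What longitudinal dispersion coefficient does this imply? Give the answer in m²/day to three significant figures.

0.0208 m²/day

At the plume center C_max = M/(n_e·A·√(4πDt)), so D = M²/(4πt·(n_e·A·C_max)²).
n_e·A·C_max = 0.32 × 33.0 × 0.425 = 4.488 kg/m.
D = 39.9²/(4π × 302 × 4.488²) = 0.0208 m²/day.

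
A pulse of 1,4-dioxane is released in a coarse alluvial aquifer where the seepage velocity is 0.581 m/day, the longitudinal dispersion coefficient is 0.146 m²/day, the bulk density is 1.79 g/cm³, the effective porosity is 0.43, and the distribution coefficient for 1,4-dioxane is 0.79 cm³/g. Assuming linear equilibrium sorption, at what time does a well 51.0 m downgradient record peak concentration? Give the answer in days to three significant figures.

375 days

Retardation factor R = 1 + ρ_b·K_d/n = 1 + 1.79 × 0.79/0.43 = 4.289.
Sorption retards both mechanisms: v_R = v/R = 0.1355 m/day, D_R = D/R = 0.03404 m²/day.
Peak time from v_R²t² + 2D_R t − x² = 0: t = (√(D_R² + v_R²x²) − D_R)/v_R².
√(D_R² + v_R²x²) = √(0.03404² + 0.1355² × 51.0²) = 6.911; v_R² = 0.01836.
t = (6.911 − 0.03404)/0.01836 = 375 days.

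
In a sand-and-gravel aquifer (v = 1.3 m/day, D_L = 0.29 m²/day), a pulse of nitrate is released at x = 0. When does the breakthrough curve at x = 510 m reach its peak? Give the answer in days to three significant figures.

For the 1D instantaneous-source solution, setting ∂C/∂t = 0 at fixed x gives v²t² + 2Dt − x² = 0, so t = (√(D² + v²x²) − D)/v².
√(D² + v²x²) = √(0.29² + 1.3² × 510²) = 663.0; v² = 1.69.
t = (663.0 − 0.29)/1.69 = 392 days (vs. the pure-advection estimate x/v = 392 d).

392 days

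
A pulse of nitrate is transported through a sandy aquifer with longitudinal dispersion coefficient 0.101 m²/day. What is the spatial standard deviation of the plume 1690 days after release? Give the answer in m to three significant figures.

18.5 m

Dispersive spreading gives a Gaussian with σ² = 2Dt; advection only shifts the center.
σ = √(2 × 0.101 × 1690) = 18.5 m.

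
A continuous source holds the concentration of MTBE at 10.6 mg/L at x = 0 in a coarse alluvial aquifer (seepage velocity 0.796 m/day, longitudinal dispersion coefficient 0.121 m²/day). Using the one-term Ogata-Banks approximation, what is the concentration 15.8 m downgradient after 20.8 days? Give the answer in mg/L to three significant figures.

6.70 mg/L

For a continuous step input, C/C₀ ≈ ½·erfc((x−vt)/(2√(Dt))).
vt = 0.796 × 20.8 = 16.5568 m and 2√(Dt) = 2√(0.121 × 20.8) = 3.173 m.
Argument (x−vt)/(2√(Dt)) = (15.8 − 16.5568)/3.173 = -0.2385; ½·erfc(-0.2385) = 0.6321.
C = 10.6 × 0.6321 = 6.70 mg/L.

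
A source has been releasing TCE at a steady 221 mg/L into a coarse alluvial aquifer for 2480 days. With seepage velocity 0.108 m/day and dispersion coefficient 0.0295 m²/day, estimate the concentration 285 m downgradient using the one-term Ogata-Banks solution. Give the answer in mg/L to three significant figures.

17.2 mg/L

For a continuous step input, C/C₀ ≈ ½·erfc((x−vt)/(2√(Dt))).
vt = 0.108 × 2480 = 267.84 m and 2√(Dt) = 2√(0.0295 × 2480) = 17.11 m.
Argument (x−vt)/(2√(Dt)) = (285 − 267.84)/17.11 = 1.003; ½·erfc(1.003) = 0.07803.
C = 221 × 0.07803 = 17.2 mg/L.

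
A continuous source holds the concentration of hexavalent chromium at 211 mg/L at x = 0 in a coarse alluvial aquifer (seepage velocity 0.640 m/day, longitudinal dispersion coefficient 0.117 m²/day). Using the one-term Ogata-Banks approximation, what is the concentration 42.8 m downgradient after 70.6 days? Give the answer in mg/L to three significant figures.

For a continuous step input, C/C₀ ≈ ½·erfc((x−vt)/(2√(Dt))).
vt = 0.640 × 70.6 = 45.184 m and 2√(Dt) = 2√(0.117 × 70.6) = 5.748 m.
Argument (x−vt)/(2√(Dt)) = (42.8 − 45.184)/5.748 = -0.4148; ½·erfc(-0.4148) = 0.7213.
C = 211 × 0.7213 = 152 mg/L.

152 mg/L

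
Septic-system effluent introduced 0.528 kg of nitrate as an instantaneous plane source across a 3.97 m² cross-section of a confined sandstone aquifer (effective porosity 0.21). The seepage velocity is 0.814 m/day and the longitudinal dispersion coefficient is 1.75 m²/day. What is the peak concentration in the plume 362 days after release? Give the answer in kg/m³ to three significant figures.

The peak of an instantaneous 1D plume sits at x = vt; there the Gaussian factor is 1 and C_max = M/(n_e·A·√(4πDt)), where n_e·A is the pore area the mass is dissolved in.
√(4πDt) = √(4π × 1.75 × 362) = 89.22 m, so C_max = 0.528/(0.21 × 3.97 × 89.22) = 0.00710 kg/m³.

0.00710 kg/m³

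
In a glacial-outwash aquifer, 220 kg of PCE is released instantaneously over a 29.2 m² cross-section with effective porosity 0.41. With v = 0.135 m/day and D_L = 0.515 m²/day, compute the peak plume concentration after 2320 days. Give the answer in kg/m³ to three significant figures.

The peak of an instantaneous 1D plume sits at x = vt; there the Gaussian factor is 1 and C_max = M/(n_e·A·√(4πDt)), where n_e·A is the pore area the mass is dissolved in.
√(4πDt) = √(4π × 0.515 × 2320) = 122.5 m, so C_max = 220/(0.41 × 29.2 × 122.5) = 0.150 kg/m³.

0.150 kg/m³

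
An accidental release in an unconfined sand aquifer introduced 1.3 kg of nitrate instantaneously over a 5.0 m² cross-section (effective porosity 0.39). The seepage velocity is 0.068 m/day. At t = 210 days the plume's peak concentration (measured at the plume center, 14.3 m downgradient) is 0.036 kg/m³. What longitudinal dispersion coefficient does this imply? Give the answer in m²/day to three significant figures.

0.130 m²/day

At the plume center C_max = M/(n_e·A·√(4πDt)), so D = M²/(4πt·(n_e·A·C_max)²).
n_e·A·C_max = 0.39 × 5.0 × 0.036 = 0.07020 kg/m.
D = 1.3²/(4π × 210 × 0.07020²) = 0.130 m²/day.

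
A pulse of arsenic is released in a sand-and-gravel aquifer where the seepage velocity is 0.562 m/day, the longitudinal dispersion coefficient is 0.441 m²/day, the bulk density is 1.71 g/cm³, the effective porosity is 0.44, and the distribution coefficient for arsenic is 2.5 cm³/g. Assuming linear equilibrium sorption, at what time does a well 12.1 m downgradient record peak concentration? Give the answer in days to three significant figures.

216 days

Retardation factor R = 1 + ρ_b·K_d/n = 1 + 1.71 × 2.5/0.44 = 10.72.
Sorption retards both mechanisms: v_R = v/R = 0.05243 m/day, D_R = D/R = 0.04114 m²/day.
Peak time from v_R²t² + 2D_R t − x² = 0: t = (√(D_R² + v_R²x²) − D_R)/v_R².
√(D_R² + v_R²x²) = √(0.04114² + 0.05243² × 12.1²) = 0.6357; v_R² = 0.002749.
t = (0.6357 − 0.04114)/0.002749 = 216 days.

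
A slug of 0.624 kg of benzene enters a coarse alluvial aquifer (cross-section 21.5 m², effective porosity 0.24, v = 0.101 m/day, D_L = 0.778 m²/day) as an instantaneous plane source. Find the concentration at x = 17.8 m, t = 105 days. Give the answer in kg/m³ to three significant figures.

0.00322 kg/m³

For an instantaneous plane source, C(x,t) = M/(n_e·A·√(4πDt)) · exp(−(x−vt)²/(4Dt)), with n_e·A the pore (flow) area.
Plume center vt = 0.101 × 105 = 10.605 m, so the well at 17.8 m is 7.195 m downgradient of the peak.
√(4πDt) = 32.04 m, giving peak height M/(n_e·A·√(4πDt)) = 0.624/(0.24 × 21.5 × 32.04) = 0.003774 kg/m³.
(x−vt)²/(4Dt) = (7.195)²/(4 × 0.778 × 105) = 0.1584; exp(−0.1584) = 0.8535.
C = 0.003774 × 0.8535 = 0.00322 kg/m³.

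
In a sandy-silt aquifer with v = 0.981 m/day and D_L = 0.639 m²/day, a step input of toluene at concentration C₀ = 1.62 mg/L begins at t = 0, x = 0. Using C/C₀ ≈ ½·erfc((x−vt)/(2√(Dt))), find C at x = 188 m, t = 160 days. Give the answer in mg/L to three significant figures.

0.0243 mg/L

For a continuous step input, C/C₀ ≈ ½·erfc((x−vt)/(2√(Dt))).
vt = 0.981 × 160 = 156.96 m and 2√(Dt) = 2√(0.639 × 160) = 20.22 m.
Argument (x−vt)/(2√(Dt)) = (188 − 156.96)/20.22 = 1.535; ½·erfc(1.535) = 0.01497.
C = 1.62 × 0.01497 = 0.0243 mg/L.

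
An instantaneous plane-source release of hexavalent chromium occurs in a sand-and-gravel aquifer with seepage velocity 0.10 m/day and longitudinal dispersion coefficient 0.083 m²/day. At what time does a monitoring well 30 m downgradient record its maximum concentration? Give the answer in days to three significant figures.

292 days

For the 1D instantaneous-source solution, setting ∂C/∂t = 0 at fixed x gives v²t² + 2Dt − x² = 0, so t = (√(D² + v²x²) − D)/v².
√(D² + v²x²) = √(0.083² + 0.10² × 30²) = 3.001; v² = 0.01.
t = (3.001 − 0.083)/0.01 = 292 days (vs. the pure-advection estimate x/v = 300 d).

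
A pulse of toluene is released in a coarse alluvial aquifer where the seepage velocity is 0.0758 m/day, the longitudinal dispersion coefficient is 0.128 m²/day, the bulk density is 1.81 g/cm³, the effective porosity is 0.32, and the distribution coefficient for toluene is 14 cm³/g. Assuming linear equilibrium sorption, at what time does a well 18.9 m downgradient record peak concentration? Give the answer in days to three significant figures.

Retardation factor R = 1 + ρ_b·K_d/n = 1 + 1.81 × 14/0.32 = 80.19.
Sorption retards both mechanisms: v_R = v/R = 0.0009453 m/day, D_R = D/R = 0.001596 m²/day.
Peak time from v_R²t² + 2D_R t − x² = 0: t = (√(D_R² + v_R²x²) − D_R)/v_R².
√(D_R² + v_R²x²) = √(0.001596² + 0.0009453² × 18.9²) = 0.01794; v_R² = 8.936e-07.
t = (0.01794 − 0.001596)/8.936e-07 = 18300 days.

18300 days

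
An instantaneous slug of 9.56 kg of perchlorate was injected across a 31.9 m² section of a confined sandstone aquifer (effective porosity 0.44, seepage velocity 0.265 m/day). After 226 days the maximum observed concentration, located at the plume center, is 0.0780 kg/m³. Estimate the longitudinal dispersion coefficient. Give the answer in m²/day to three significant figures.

0.0268 m²/day

At the plume center C_max = M/(n_e·A·√(4πDt)), so D = M²/(4πt·(n_e·A·C_max)²).
n_e·A·C_max = 0.44 × 31.9 × 0.0780 = 1.095 kg/m.
D = 9.56²/(4π × 226 × 1.095²) = 0.0268 m²/day.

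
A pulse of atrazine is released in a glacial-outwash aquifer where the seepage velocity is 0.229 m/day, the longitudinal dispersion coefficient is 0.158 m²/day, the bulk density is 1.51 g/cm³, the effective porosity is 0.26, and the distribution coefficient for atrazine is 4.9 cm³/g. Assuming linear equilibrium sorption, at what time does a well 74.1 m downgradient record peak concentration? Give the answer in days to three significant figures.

Retardation factor R = 1 + ρ_b·K_d/n = 1 + 1.51 × 4.9/0.26 = 29.46.
Sorption retards both mechanisms: v_R = v/R = 0.007773 m/day, D_R = D/R = 0.005363 m²/day.
Peak time from v_R²t² + 2D_R t − x² = 0: t = (√(D_R² + v_R²x²) − D_R)/v_R².
√(D_R² + v_R²x²) = √(0.005363² + 0.007773² × 74.1²) = 0.5760; v_R² = 6.042e-05.
t = (0.5760 − 0.005363)/6.042e-05 = 9440 days.

9440 days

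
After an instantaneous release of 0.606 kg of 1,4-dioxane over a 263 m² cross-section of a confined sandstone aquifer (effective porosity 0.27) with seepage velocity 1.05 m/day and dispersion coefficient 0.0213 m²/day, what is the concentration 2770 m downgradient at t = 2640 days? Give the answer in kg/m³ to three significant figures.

For an instantaneous plane source, C(x,t) = M/(n_e·A·√(4πDt)) · exp(−(x−vt)²/(4Dt)), with n_e·A the pore (flow) area.
Plume center vt = 1.05 × 2640 = 2772 m, so the well at 2770 m is 2 m upgradient of the peak.
√(4πDt) = 26.58 m, giving peak height M/(n_e·A·√(4πDt)) = 0.606/(0.27 × 263 × 26.58) = 0.0003211 kg/m³.
(x−vt)²/(4Dt) = (-2)²/(4 × 0.0213 × 2640) = 0.01778; exp(−0.01778) = 0.9824.
C = 0.0003211 × 0.9824 = 0.000315 kg/m³.

0.000315 kg/m³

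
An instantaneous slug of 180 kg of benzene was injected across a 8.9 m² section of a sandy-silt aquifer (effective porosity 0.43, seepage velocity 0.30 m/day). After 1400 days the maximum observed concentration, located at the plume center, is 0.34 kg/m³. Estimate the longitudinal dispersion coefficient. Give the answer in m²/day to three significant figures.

At the plume center C_max = M/(n_e·A·√(4πDt)), so D = M²/(4πt·(n_e·A·C_max)²).
n_e·A·C_max = 0.43 × 8.9 × 0.34 = 1.301 kg/m.
D = 180²/(4π × 1400 × 1.301²) = 1.09 m²/day.

1.09 m²/day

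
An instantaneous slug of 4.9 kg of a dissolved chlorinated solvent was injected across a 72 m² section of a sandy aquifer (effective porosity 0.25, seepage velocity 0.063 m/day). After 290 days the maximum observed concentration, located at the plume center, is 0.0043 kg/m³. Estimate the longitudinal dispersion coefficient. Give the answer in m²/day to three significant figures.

At the plume center C_max = M/(n_e·A·√(4πDt)), so D = M²/(4πt·(n_e·A·C_max)²).
n_e·A·C_max = 0.25 × 72 × 0.0043 = 0.07740 kg/m.
D = 4.9²/(4π × 290 × 0.07740²) = 1.10 m²/day.

1.10 m²/day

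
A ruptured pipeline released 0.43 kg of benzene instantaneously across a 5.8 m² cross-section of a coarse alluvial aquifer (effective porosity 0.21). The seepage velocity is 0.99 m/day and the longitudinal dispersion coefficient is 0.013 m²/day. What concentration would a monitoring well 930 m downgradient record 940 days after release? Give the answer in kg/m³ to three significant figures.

For an instantaneous plane source, C(x,t) = M/(n_e·A·√(4πDt)) · exp(−(x−vt)²/(4Dt)), with n_e·A the pore (flow) area.
Plume center vt = 0.99 × 940 = 930.6 m, so the well at 930 m is 0.6 m upgradient of the peak.
√(4πDt) = 12.39 m, giving peak height M/(n_e·A·√(4πDt)) = 0.43/(0.21 × 5.8 × 12.39) = 0.02849 kg/m³.
(x−vt)²/(4Dt) = (-0.6)²/(4 × 0.013 × 940) = 0.007365; exp(−0.007365) = 0.9927.
C = 0.02849 × 0.9927 = 0.0283 kg/m³.

0.0283 kg/m³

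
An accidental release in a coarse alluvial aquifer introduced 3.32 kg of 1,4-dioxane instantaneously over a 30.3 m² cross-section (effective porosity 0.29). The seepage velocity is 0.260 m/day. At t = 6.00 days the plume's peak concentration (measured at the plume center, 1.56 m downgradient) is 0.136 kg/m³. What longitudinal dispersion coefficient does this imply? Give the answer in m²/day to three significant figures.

0.102 m²/day

At the plume center C_max = M/(n_e·A·√(4πDt)), so D = M²/(4πt·(n_e·A·C_max)²).
n_e·A·C_max = 0.29 × 30.3 × 0.136 = 1.195 kg/m.
D = 3.32²/(4π × 6.00 × 1.195²) = 0.102 m²/day.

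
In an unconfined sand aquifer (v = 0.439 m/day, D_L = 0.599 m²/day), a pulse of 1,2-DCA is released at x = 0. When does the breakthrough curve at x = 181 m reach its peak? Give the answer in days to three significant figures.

409 days

For the 1D instantaneous-source solution, setting ∂C/∂t = 0 at fixed x gives v²t² + 2Dt − x² = 0, so t = (√(D² + v²x²) − D)/v².
√(D² + v²x²) = √(0.599² + 0.439² × 181²) = 79.46; v² = 0.192721.
t = (79.46 − 0.599)/0.192721 = 409 days (vs. the pure-advection estimate x/v = 412 d).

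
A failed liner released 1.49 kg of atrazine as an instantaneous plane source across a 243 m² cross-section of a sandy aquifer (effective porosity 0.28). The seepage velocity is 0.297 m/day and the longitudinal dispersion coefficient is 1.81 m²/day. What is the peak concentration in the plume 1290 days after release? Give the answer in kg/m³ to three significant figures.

The peak of an instantaneous 1D plume sits at x = vt; there the Gaussian factor is 1 and C_max = M/(n_e·A·√(4πDt)), where n_e·A is the pore area the mass is dissolved in.
√(4πDt) = √(4π × 1.81 × 1290) = 171.3 m, so C_max = 1.49/(0.28 × 243 × 171.3) = 0.000128 kg/m³.

0.000128 kg/m³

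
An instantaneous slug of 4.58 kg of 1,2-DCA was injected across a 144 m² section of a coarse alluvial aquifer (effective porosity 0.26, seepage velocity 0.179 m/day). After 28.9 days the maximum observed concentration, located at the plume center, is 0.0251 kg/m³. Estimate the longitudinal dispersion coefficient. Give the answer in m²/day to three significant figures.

0.0654 m²/day

At the plume center C_max = M/(n_e·A·√(4πDt)), so D = M²/(4πt·(n_e·A·C_max)²).
n_e·A·C_max = 0.26 × 144 × 0.0251 = 0.9397 kg/m.
D = 4.58²/(4π × 28.9 × 0.9397²) = 0.0654 m²/day.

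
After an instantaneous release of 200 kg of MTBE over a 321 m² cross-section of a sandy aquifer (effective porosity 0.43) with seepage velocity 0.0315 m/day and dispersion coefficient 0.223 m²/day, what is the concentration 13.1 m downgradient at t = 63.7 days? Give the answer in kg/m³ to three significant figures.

0.0124 kg/m³

For an instantaneous plane source, C(x,t) = M/(n_e·A·√(4πDt)) · exp(−(x−vt)²/(4Dt)), with n_e·A the pore (flow) area.
Plume center vt = 0.0315 × 63.7 = 2.00655 m, so the well at 13.1 m is 11.09345 m downgradient of the peak.
√(4πDt) = 13.36 m, giving peak height M/(n_e·A·√(4πDt)) = 200/(0.43 × 321 × 13.36) = 0.1085 kg/m³.
(x−vt)²/(4Dt) = (11.09345)²/(4 × 0.223 × 63.7) = 2.166; exp(−2.166) = 0.1146.
C = 0.1085 × 0.1146 = 0.0124 kg/m³.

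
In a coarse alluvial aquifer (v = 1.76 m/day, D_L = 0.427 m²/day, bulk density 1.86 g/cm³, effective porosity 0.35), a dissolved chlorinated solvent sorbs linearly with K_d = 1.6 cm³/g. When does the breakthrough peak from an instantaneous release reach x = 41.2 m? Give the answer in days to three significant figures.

Retardation factor R = 1 + ρ_b·K_d/n = 1 + 1.86 × 1.6/0.35 = 9.503.
Sorption retards both mechanisms: v_R = v/R = 0.1852 m/day, D_R = D/R = 0.04493 m²/day.
Peak time from v_R²t² + 2D_R t − x² = 0: t = (√(D_R² + v_R²x²) − D_R)/v_R².
√(D_R² + v_R²x²) = √(0.04493² + 0.1852² × 41.2²) = 7.630; v_R² = 0.03430.
t = (7.630 − 0.04493)/0.03430 = 221 days.

221 days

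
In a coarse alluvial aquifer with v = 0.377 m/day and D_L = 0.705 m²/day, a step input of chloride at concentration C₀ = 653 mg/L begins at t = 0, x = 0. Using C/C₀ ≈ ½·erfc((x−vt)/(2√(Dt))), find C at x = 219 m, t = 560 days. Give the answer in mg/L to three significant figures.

254 mg/L

For a continuous step input, C/C₀ ≈ ½·erfc((x−vt)/(2√(Dt))).
vt = 0.377 × 560 = 211.12 m and 2√(Dt) = 2√(0.705 × 560) = 39.74 m.
Argument (x−vt)/(2√(Dt)) = (219 − 211.12)/39.74 = 0.1983; ½·erfc(0.1983) = 0.3896.
C = 653 × 0.3896 = 254 mg/L.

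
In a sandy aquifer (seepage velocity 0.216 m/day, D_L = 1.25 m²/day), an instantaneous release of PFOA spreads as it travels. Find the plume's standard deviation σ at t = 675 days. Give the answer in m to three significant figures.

41.1 m

Dispersive spreading gives a Gaussian with σ² = 2Dt; advection only shifts the center.
σ = √(2 × 1.25 × 675) = 41.1 m.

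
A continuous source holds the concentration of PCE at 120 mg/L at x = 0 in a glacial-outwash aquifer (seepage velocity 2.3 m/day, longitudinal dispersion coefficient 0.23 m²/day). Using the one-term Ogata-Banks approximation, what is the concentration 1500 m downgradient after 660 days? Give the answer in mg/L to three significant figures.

For a continuous step input, C/C₀ ≈ ½·erfc((x−vt)/(2√(Dt))).
vt = 2.3 × 660 = 1518 m and 2√(Dt) = 2√(0.23 × 660) = 24.64 m.
Argument (x−vt)/(2√(Dt)) = (1500 − 1518)/24.64 = -0.7305; ½·erfc(-0.7305) = 0.8492.
C = 120 × 0.8492 = 102 mg/L.

102 mg/L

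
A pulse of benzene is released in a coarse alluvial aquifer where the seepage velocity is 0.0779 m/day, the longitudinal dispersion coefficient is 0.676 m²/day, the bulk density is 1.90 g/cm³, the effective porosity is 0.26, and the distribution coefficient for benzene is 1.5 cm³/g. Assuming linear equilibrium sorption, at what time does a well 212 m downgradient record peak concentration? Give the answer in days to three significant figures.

31200 days

Retardation factor R = 1 + ρ_b·K_d/n = 1 + 1.90 × 1.5/0.26 = 11.96.
Sorption retards both mechanisms: v_R = v/R = 0.006513 m/day, D_R = D/R = 0.05652 m²/day.
Peak time from v_R²t² + 2D_R t − x² = 0: t = (√(D_R² + v_R²x²) − D_R)/v_R².
√(D_R² + v_R²x²) = √(0.05652² + 0.006513² × 212²) = 1.382; v_R² = 4.242e-05.
t = (1.382 − 0.05652)/4.242e-05 = 31200 days.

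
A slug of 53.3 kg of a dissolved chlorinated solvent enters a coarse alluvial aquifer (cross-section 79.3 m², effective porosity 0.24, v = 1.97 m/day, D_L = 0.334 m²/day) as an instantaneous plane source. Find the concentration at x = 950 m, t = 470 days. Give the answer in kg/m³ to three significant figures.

For an instantaneous plane source, C(x,t) = M/(n_e·A·√(4πDt)) · exp(−(x−vt)²/(4Dt)), with n_e·A the pore (flow) area.
Plume center vt = 1.97 × 470 = 925.9 m, so the well at 950 m is 24.1 m downgradient of the peak.
√(4πDt) = 44.41 m, giving peak height M/(n_e·A·√(4πDt)) = 53.3/(0.24 × 79.3 × 44.41) = 0.06306 kg/m³.
(x−vt)²/(4Dt) = (24.1)²/(4 × 0.334 × 470) = 0.9250; exp(−0.9250) = 0.3965.
C = 0.06306 × 0.3965 = 0.0250 kg/m³.

0.0250 kg/m³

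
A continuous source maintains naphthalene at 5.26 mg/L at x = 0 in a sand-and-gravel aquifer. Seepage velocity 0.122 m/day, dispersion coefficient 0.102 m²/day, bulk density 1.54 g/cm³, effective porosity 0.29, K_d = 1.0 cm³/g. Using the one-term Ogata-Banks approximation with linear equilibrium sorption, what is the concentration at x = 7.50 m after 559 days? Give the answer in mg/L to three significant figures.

4.11 mg/L

Retardation factor R = 1 + ρ_b·K_d/n = 1 + 1.54 × 1.0/0.29 = 6.310.
Sorption retards both mechanisms: v_R = v/R = 0.01933 m/day, D_R = D/R = 0.01616 m²/day.
v_R·t = 0.01933 × 559 = 10.80547 m; 2√(D_R t) = 6.011 m; argument = (7.50 − 10.80547)/6.011 = -0.5499.
C = C₀ × ½·erfc(-0.5499) = 5.26 × 0.7816 = 4.11 mg/L.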